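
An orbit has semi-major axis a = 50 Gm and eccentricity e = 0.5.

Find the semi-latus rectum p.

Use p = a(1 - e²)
a = 50 Gm = 5 × 10^10 m
e = 0.5,  e² = 0.25,  1 − e² = 0.75
p = a(1 − e²) = 5 × 10^10 m × 0.75 = 3.75 × 10^10 m ≈ 37.5 Gm

Final answer: p = 37.5 Gm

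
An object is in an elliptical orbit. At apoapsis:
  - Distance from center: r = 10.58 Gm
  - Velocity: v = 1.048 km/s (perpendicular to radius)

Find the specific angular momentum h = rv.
r = 10.58 Gm = 1.058 × 10^10 m
v = 1.048 km/s = 1048 m/s
h = rv = 1.058 × 10^10 × 1048 = 1.10878 × 10^13 m²/s ≈ 1.109 × 10^13 m²/s

Final answer: h = 1.109 × 10^13 m²/s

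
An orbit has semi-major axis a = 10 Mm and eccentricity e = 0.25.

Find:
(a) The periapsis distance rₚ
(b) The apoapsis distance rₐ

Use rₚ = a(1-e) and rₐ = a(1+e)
a = 10 Mm = 1 × 10^7 m
e = 0.25:  1 − e = 0.75,  1 + e = 1.25
(a) rₚ = a(1 − e) = 1 × 10^7 m × 0.75 = 7.5 × 10^6 m ≈ 7.5 Mm
(b) rₐ = a(1 + e) = 1 × 10^7 m × 1.25 = 1.25 × 10^7 m ≈ 12.5 Mm

Final answer:
(a) rₚ = 7.5 Mm
(b) rₐ = 12.5 Mm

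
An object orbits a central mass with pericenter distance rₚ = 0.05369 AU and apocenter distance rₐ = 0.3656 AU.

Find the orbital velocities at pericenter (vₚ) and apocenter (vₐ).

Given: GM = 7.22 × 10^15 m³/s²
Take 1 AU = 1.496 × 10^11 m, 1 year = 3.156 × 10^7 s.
rₚ = 0.05369 AU = 8.03202 × 10^9 m
rₐ = 0.3656 AU = 5.46938 × 10^10 m
GM = 7.22 × 10^15 m³/s²
a = (rₚ + rₐ)/2 = 3.13629 × 10^10 m
Vis-viva: v² = GM (2/r − 1/a)
vₚ² = 7.22 × 10^15 × (2.49003 × 10^-10 − 3.18848 × 10^-11) = 1.5676 × 10^6 m²/s²
vₚ = 1252.04 m/s ≈ 0.2641 AU/year
vₐ² = 7.22 × 10^15 × (3.65672 × 10^-11 − 3.18848 × 10^-11) = 33807.1 m²/s²
vₐ = 183.867 m/s ≈ 183.9 m/s

Final answer: vₚ = 0.2641 AU/year, vₐ = 183.9 m/s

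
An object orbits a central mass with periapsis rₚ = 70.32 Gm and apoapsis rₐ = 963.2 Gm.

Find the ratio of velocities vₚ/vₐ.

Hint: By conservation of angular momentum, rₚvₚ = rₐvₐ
rₚ = 70.32 Gm = 7.032 × 10^10 m
rₐ = 963.2 Gm = 9.632 × 10^11 m
rₚvₚ = rₐvₐ  ⇒  vₚ/vₐ = rₐ/rₚ
vₚ/vₐ = (9.632 × 10^11) / (7.032 × 10^10) = 13.6974

Final answer: vₚ/vₐ = 13.7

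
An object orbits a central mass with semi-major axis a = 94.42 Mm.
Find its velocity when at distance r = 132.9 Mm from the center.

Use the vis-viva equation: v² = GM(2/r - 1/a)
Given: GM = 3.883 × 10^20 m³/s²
a = 94.42 Mm = 9.442 × 10^7 m
r = 132.9 Mm = 1.329 × 10^8 m
GM = 3.883 × 10^20 m³/s²
2/r − 1/a = 1.50489 × 10^-8 − 1.0591 × 10^-8 = 4.45793 × 10^-9 m⁻¹
v² = GM (2/r − 1/a) = 1.73102 × 10^12 m²/s²
v = 1.31568 × 10^6 m/s ≈ 1316 km/s

Final answer: 1316 km/s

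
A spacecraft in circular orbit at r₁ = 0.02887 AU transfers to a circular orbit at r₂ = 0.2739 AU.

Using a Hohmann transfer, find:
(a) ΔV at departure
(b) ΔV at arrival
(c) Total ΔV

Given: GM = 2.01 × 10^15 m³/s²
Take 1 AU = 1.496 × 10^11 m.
r₁ = 0.02887 AU = 4.31895 × 10^9 m
r₂ = 0.2739 AU = 4.09754 × 10^10 m
GM = 2.01 × 10^15 m³/s²
Transfer ellipse: a_t = (r₁ + r₂)/2 = 2.26472 × 10^10 m
Circular speed at r₁: v₁ = √(GM/r₁) = 682.195 m/s
Transfer speed at r₁ (periapsis): v₁ₜ = √(GM(2/r₁ − 1/a_t)) = 917.621 m/s
(a) ΔV₁ = v₁ₜ − v₁ = 235.426 m/s ≈ 235.4 m/s
Circular speed at r₂: v₂ = √(GM/r₂) = 221.481 m/s
Transfer speed at r₂ (apoapsis): v₂ₜ = √(GM(2/r₂ − 1/a_t)) = 96.7204 m/s
(b) ΔV₂ = v₂ − v₂ₜ = 124.76 m/s ≈ 124.8 m/s
(c) ΔV_total = ΔV₁ + ΔV₂ = 360.186 m/s ≈ 360.2 m/s

Final answer:
(a) ΔV₁ = 235.4 m/s
(b) ΔV₂ = 124.8 m/s
(c) ΔV_total = 360.2 m/s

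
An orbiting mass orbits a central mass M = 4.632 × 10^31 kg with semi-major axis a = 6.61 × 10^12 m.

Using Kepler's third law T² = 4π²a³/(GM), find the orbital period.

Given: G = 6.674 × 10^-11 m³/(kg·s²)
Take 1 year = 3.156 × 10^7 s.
M = 4.632 × 10^31 kg
GM = G × M = 6.674 × 10^-11 × 4.632 × 10^31 = 3.0914 × 10^21 m³/s²
a = 6.61 × 10^12 m
a³ = 2.88805 × 10^38 m³
T = 2π √(a³/GM) = 2π √((2.88805 × 10^38) / (3.0914 × 10^21)) = 2π × 3.0565 × 10^8 s
T = 1.92046 × 10^9 s ≈ 60.85 years

Final answer: 60.85 years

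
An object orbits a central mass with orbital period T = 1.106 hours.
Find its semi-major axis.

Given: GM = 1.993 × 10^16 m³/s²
T = 1.106 hours = 3981.6 s
GM = 1.993 × 10^16 m³/s²
Kepler's third law: a³ = GM T² / (4π²)
T² = 1.58531 × 10^7 s²
a³ = (1.993 × 10^16) × (1.58531 × 10^7) / (4π²) = 8.00318 × 10^21 m³
a = (a³)^(1/3) = 2.00027 × 10^7 m ≈ 20 Mm

Final answer: 20 Mm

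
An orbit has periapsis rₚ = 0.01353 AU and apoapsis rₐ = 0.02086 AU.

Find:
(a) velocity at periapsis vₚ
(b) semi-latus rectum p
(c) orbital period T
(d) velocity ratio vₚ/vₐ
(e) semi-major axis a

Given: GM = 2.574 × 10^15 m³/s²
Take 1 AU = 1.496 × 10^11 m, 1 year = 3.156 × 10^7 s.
rₚ = 0.01353 AU = 2.02409 × 10^9 m
rₐ = 0.02086 AU = 3.12066 × 10^9 m
GM = 2.574 × 10^15 m³/s²
a = (rₚ + rₐ)/2 = 2.57237 × 10^9 m
e = (rₐ − rₚ)/(rₐ + rₚ) = (1.09657 × 10^9) / (5.14474 × 10^9) = 0.213143
(a) vₚ² = GM (2/rₚ − 1/a) = 2.574 × 10^15 × (9.88099 × 10^-10 − 3.88746 × 10^-10) = 1.54273 × 10^6 m²/s²;  vₚ = 1242.07 m/s ≈ 0.262 AU/year
(b) 1 − e² = 0.95457;  p = a(1 − e²) = 2.57237 × 10^9 × 0.95457 = 2.45551 × 10^9 m ≈ 0.01641 AU
(c) a³ = 1.70216 × 10^28 m³;  T = 2π √(a³/GM) = 2π × 2.57156 × 10^6 s = 1.61576 × 10^7 s ≈ 0.512 years
(d) vₚ/vₐ = rₐ/rₚ (angular momentum) = (3.12066 × 10^9) / (2.02409 × 10^9) = 1.54176 ≈ 1.542
(e) a = 2.57237 × 10^9 m ≈ 0.01719 AU

Final answer:
(a) velocity at periapsis vₚ = 0.262 AU/year
(b) semi-latus rectum p = 0.01641 AU
(c) orbital period T = 0.512 years
(d) velocity ratio vₚ/vₐ = 1.542
(e) semi-major axis a = 0.01719 AU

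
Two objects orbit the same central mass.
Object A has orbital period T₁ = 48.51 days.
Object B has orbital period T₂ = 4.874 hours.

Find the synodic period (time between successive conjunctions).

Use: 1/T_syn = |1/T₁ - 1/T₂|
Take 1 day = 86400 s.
T₁ = 48.51 days = 4.19126 × 10^6 s
T₂ = 4.874 hours = 17546.4 s
1/T₁ = 2.38592 × 10^-7 s⁻¹
1/T₂ = 5.69917 × 10^-5 s⁻¹
|1/T₁ − 1/T₂| = 5.67532 × 10^-5 s⁻¹
T_syn = 1 / |1/T₁ − 1/T₂| = 17620.2 s ≈ 4.894 hours

Final answer: T_syn = 4.894 hours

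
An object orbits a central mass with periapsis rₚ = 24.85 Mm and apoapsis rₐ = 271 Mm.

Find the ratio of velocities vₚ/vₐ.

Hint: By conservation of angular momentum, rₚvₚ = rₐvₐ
rₚ = 24.85 Mm = 2.485 × 10^7 m
rₐ = 271 Mm = 2.71 × 10^8 m
rₚvₚ = rₐvₐ  ⇒  vₚ/vₐ = rₐ/rₚ
vₚ/vₐ = (2.71 × 10^8) / (2.485 × 10^7) = 10.9054

Final answer: vₚ/vₐ = 10.91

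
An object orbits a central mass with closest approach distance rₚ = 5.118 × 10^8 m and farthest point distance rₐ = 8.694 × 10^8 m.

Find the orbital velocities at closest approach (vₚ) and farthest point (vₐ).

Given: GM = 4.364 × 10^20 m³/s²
rₚ = 5.118 × 10^8 m
rₐ = 8.694 × 10^8 m
GM = 4.364 × 10^20 m³/s²
a = (rₚ + rₐ)/2 = 6.906 × 10^8 m
Vis-viva: v² = GM (2/r − 1/a)
vₚ² = 4.364 × 10^20 × (3.90778 × 10^-9 − 1.44802 × 10^-9) = 1.07344 × 10^12 m²/s²
vₚ = 1.03607 × 10^6 m/s ≈ 1036 km/s
vₐ² = 4.364 × 10^20 × (2.30044 × 10^-9 − 1.44802 × 10^-9) = 3.71996 × 10^11 m²/s²
vₐ = 609915 m/s ≈ 609.9 km/s

Final answer: vₚ = 1036 km/s, vₐ = 609.9 km/s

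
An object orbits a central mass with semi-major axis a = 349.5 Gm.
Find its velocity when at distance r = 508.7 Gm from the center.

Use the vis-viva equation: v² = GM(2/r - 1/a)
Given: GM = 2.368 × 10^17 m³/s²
a = 349.5 Gm = 3.495 × 10^11 m
r = 508.7 Gm = 5.087 × 10^11 m
GM = 2.368 × 10^17 m³/s²
2/r − 1/a = 3.93159 × 10^-12 − 2.86123 × 10^-12 = 1.07036 × 10^-12 m⁻¹
v² = GM (2/r − 1/a) = 253461 m²/s²
v = 503.449 m/s ≈ 503.4 m/s

Final answer: 503.4 m/s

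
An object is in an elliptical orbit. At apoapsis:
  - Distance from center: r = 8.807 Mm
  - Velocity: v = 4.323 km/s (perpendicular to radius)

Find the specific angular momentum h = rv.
r = 8.807 Mm = 8.807 × 10^6 m
v = 4.323 km/s = 4323 m/s
h = rv = 8.807 × 10^6 × 4323 = 3.80727 × 10^10 m²/s ≈ 3.807 × 10^10 m²/s

Final answer: h = 3.807 × 10^10 m²/s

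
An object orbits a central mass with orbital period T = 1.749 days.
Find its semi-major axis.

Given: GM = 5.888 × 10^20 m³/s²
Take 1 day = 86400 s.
T = 1.749 days = 151114 s
GM = 5.888 × 10^20 m³/s²
Kepler's third law: a³ = GM T² / (4π²)
T² = 2.28353 × 10^10 s²
a³ = (5.888 × 10^20) × (2.28353 × 10^10) / (4π²) = 3.40577 × 10^29 m³
a = (a³)^(1/3) = 6.98348 × 10^9 m ≈ 6.983 Gm

Final answer: 6.983 Gm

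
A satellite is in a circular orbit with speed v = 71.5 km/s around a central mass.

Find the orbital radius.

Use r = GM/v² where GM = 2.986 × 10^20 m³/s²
v = 71.5 km/s = 71500 m/s
GM = 2.986 × 10^20 m³/s²
v² = 5.11225 × 10^9 m²/s²
r = GM/v² = (2.986 × 10^20) / (5.11225 × 10^9) = 5.84087 × 10^10 m ≈ 5.841 × 10^10 m

Final answer: 5.841 × 10^10 m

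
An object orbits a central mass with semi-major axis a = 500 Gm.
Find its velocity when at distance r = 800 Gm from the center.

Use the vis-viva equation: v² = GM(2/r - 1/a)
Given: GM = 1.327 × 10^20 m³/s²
a = 500 Gm = 5 × 10^11 m
r = 800 Gm = 8 × 10^11 m
GM = 1.327 × 10^20 m³/s²
2/r − 1/a = 2.5 × 10^-12 − 2 × 10^-12 = 5 × 10^-13 m⁻¹
v² = GM (2/r − 1/a) = 6.635 × 10^7 m²/s²
v = 8145.55 m/s ≈ 8.146 km/s

Final answer: 8.146 km/s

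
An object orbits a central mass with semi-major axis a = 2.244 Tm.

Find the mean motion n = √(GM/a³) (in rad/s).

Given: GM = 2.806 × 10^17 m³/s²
a = 2.244 Tm = 2.244 × 10^12 m
GM = 2.806 × 10^17 m³/s²
a³ = 1.12997 × 10^37 m³
GM/a³ = (2.806 × 10^17) / (1.12997 × 10^37) = 2.48324 × 10^-20 s⁻²
n = √(GM/a³) = 1.57583 × 10^-10 rad/s ≈ 1.576 × 10^-10 rad/s

Final answer: n = 1.576 × 10^-10 rad/s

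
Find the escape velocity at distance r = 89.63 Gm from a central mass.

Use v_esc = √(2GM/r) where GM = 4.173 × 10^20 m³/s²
r = 89.63 Gm = 8.963 × 10^10 m
GM = 4.173 × 10^20 m³/s²
2GM/r = 2 × (4.173 × 10^20) / (8.963 × 10^10) = 9.31161 × 10^9 m²/s²
v_esc = √(2GM/r) = 96496.7 m/s ≈ 96.5 km/s

Final answer: 96.5 km/s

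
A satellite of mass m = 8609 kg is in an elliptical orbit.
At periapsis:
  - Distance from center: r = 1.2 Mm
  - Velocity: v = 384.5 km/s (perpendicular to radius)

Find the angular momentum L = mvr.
r = 1.2 Mm = 1.2 × 10^6 m
v = 384.5 km/s = 384500 m/s
vr = 384500 × 1.2 × 10^6 = 4.614 × 10^11 m²/s
L = m × vr = 8609 × 4.614 × 10^11 = 3.97219 × 10^15 kg·m²/s ≈ 3.972 × 10^15 kg·m²/s

Final answer: L = 3.972 × 10^15 kg·m²/s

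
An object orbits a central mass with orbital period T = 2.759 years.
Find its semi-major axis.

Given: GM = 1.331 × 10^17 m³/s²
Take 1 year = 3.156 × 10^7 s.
T = 2.759 years = 8.7074 × 10^7 s
GM = 1.331 × 10^17 m³/s²
Kepler's third law: a³ = GM T² / (4π²)
T² = 7.58189 × 10^15 s²
a³ = (1.331 × 10^17) × (7.58189 × 10^15) / (4π²) = 2.55621 × 10^31 m³
a = (a³)^(1/3) = 2.94577 × 10^10 m ≈ 2.946 × 10^10 m

Final answer: 2.946 × 10^10 m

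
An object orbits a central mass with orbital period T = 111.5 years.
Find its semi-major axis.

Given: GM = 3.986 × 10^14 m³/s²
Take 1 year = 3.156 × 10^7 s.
T = 111.5 years = 3.51894 × 10^9 s
GM = 3.986 × 10^14 m³/s²
Kepler's third law: a³ = GM T² / (4π²)
T² = 1.23829 × 10^19 s²
a³ = (3.986 × 10^14) × (1.23829 × 10^19) / (4π²) = 1.25026 × 10^32 m³
a = (a³)^(1/3) = 5.00035 × 10^10 m ≈ 50 Gm

Final answer: 50 Gm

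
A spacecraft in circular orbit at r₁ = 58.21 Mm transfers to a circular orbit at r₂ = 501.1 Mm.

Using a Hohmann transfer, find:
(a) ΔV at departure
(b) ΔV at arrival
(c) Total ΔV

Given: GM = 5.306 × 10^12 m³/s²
r₁ = 58.21 Mm = 5.821 × 10^7 m
r₂ = 501.1 Mm = 5.011 × 10^8 m
GM = 5.306 × 10^12 m³/s²
Transfer ellipse: a_t = (r₁ + r₂)/2 = 2.79655 × 10^8 m
Circular speed at r₁: v₁ = √(GM/r₁) = 301.915 m/s
Transfer speed at r₁ (periapsis): v₁ₜ = √(GM(2/r₁ − 1/a_t)) = 404.144 m/s
(a) ΔV₁ = v₁ₜ − v₁ = 102.229 m/s ≈ 102.2 m/s
Circular speed at r₂: v₂ = √(GM/r₂) = 102.901 m/s
Transfer speed at r₂ (apoapsis): v₂ₜ = √(GM(2/r₂ − 1/a_t)) = 46.9471 m/s
(b) ΔV₂ = v₂ − v₂ₜ = 55.9543 m/s ≈ 55.95 m/s
(c) ΔV_total = ΔV₁ + ΔV₂ = 158.183 m/s ≈ 158.2 m/s

Final answer:
(a) ΔV₁ = 102.2 m/s
(b) ΔV₂ = 55.95 m/s
(c) ΔV_total = 158.2 m/s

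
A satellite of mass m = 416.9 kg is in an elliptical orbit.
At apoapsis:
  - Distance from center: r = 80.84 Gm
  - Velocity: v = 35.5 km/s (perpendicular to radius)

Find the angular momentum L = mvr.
r = 80.84 Gm = 8.084 × 10^10 m
v = 35.5 km/s = 35500 m/s
vr = 35500 × 8.084 × 10^10 = 2.86982 × 10^15 m²/s
L = m × vr = 416.9 × 2.86982 × 10^15 = 1.19643 × 10^18 kg·m²/s ≈ 1.196 × 10^18 kg·m²/s

Final answer: L = 1.196 × 10^18 kg·m²/s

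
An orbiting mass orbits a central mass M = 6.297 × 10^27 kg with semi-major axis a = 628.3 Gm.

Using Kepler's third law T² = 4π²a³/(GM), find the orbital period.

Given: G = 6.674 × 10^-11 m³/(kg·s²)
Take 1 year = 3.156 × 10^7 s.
M = 6.297 × 10^27 kg
GM = G × M = 6.674 × 10^-11 × 6.297 × 10^27 = 4.20262 × 10^17 m³/s²
a = 628.3 Gm = 6.283 × 10^11 m
a³ = 2.48028 × 10^35 m³
T = 2π √(a³/GM) = 2π √((2.48028 × 10^35) / (4.20262 × 10^17)) = 2π × 7.68229 × 10^8 s
T = 4.82692 × 10^9 s ≈ 152.9 years

Final answer: 152.9 years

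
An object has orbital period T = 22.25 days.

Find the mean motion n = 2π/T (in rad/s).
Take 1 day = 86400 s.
T = 22.25 days = 1.9224 × 10^6 s
n = 2π / (1.9224 × 10^6 s) = 3.26841 × 10^-6 rad/s ≈ 3.268 × 10^-6 rad/s

Final answer: n = 3.268 × 10^-6 rad/s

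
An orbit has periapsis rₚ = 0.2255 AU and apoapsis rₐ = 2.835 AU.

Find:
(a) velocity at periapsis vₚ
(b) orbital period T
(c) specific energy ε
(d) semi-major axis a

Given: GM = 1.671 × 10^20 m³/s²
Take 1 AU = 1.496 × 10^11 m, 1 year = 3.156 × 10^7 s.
rₚ = 0.2255 AU = 3.37348 × 10^10 m
rₐ = 2.835 AU = 4.24116 × 10^11 m
GM = 1.671 × 10^20 m³/s²
a = (rₚ + rₐ)/2 = 2.28925 × 10^11 m
e = (rₐ − rₚ)/(rₐ + rₚ) = (3.90381 × 10^11) / (4.57851 × 10^11) = 0.852638
(a) vₚ² = GM (2/rₚ − 1/a) = 1.671 × 10^20 × (5.9286 × 10^-11 − 4.36824 × 10^-12) = 9.17675 × 10^9 m²/s²;  vₚ = 95795.4 m/s ≈ 20.21 AU/year
(b) a³ = 1.19973 × 10^34 m³;  T = 2π √(a³/GM) = 2π × 8.4733 × 10^6 s = 5.32393 × 10^7 s ≈ 1.687 years
(c) 2a = 4.57851 × 10^11 m;  ε = −GM/(2a) = -3.64966 × 10^8 J/kg ≈ -365 MJ/kg
(d) a = 2.28925 × 10^11 m ≈ 1.53 AU

Final answer:
(a) velocity at periapsis vₚ = 20.21 AU/year
(b) orbital period T = 1.687 years
(c) specific energy ε = -365 MJ/kg
(d) semi-major axis a = 1.53 AU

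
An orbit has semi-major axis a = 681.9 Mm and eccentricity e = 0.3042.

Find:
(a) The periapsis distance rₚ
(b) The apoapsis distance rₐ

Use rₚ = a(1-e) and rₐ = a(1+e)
a = 681.9 Mm = 6.819 × 10^8 m
e = 0.3042:  1 − e = 0.6958,  1 + e = 1.3042
(a) rₚ = a(1 − e) = 6.819 × 10^8 m × 0.6958 = 4.74466 × 10^8 m ≈ 474.5 Mm
(b) rₐ = a(1 + e) = 6.819 × 10^8 m × 1.3042 = 8.89334 × 10^8 m ≈ 889.3 Mm

Final answer:
(a) rₚ = 474.5 Mm
(b) rₐ = 889.3 Mm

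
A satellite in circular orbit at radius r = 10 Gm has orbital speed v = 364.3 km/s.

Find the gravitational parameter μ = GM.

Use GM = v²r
r = 10 Gm = 1 × 10^10 m
v = 364.3 km/s = 364300 m/s
v² = 1.32714 × 10^11 m²/s²
GM = v²r = 1.32714 × 10^11 × 1 × 10^10 = 1.32714 × 10^21 m³/s²
GM ≈ 1.327 × 10^21 m³/s²

Final answer: GM = 1.327 × 10^21 m³/s²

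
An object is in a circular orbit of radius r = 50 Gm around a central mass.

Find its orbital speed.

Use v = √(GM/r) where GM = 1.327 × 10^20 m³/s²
r = 50 Gm = 5 × 10^10 m
GM = 1.327 × 10^20 m³/s²
GM/r = (1.327 × 10^20) / (5 × 10^10) = 2.654 × 10^9 m²/s²
v = √(GM/r) = 51517 m/s ≈ 51.52 km/s

Final answer: 51.52 km/s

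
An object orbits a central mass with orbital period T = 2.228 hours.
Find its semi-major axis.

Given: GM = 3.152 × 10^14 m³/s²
T = 2.228 hours = 8020.8 s
GM = 3.152 × 10^14 m³/s²
Kepler's third law: a³ = GM T² / (4π²)
T² = 6.43332 × 10^7 s²
a³ = (3.152 × 10^14) × (6.43332 × 10^7) / (4π²) = 5.13644 × 10^20 m³
a = (a³)^(1/3) = 8.00855 × 10^6 m ≈ 8.009 × 10^6 m

Final answer: 8.009 × 10^6 m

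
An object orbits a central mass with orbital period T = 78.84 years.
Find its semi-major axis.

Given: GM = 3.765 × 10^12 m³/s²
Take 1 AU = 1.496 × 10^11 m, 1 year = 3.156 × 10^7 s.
T = 78.84 years = 2.48819 × 10^9 s
GM = 3.765 × 10^12 m³/s²
Kepler's third law: a³ = GM T² / (4π²)
T² = 6.19109 × 10^18 s²
a³ = (3.765 × 10^12) × (6.19109 × 10^18) / (4π²) = 5.90436 × 10^29 m³
a = (a³)^(1/3) = 8.38927 × 10^9 m ≈ 0.05608 AU

Final answer: 0.05608 AU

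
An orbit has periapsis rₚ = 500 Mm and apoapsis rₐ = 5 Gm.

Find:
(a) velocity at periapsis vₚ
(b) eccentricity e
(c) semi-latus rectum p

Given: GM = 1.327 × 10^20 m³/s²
rₚ = 500 Mm = 5 × 10^8 m
rₐ = 5 Gm = 5 × 10^9 m
GM = 1.327 × 10^20 m³/s²
a = (rₚ + rₐ)/2 = 2.75 × 10^9 m
e = (rₐ − rₚ)/(rₐ + rₚ) = (4.5 × 10^9) / (5.5 × 10^9) = 0.818182
(a) vₚ² = GM (2/rₚ − 1/a) = 1.327 × 10^20 × (4 × 10^-9 − 3.63636 × 10^-10) = 4.82545 × 10^11 m²/s²;  vₚ = 694655 m/s ≈ 694.7 km/s
(b) e = 0.818182 ≈ 0.8182
(c) 1 − e² = 0.330579;  p = a(1 − e²) = 2.75 × 10^9 × 0.330579 = 9.09091 × 10^8 m ≈ 909.1 Mm

Final answer:
(a) velocity at periapsis vₚ = 694.7 km/s
(b) eccentricity e = 0.8182
(c) semi-latus rectum p = 909.1 Mm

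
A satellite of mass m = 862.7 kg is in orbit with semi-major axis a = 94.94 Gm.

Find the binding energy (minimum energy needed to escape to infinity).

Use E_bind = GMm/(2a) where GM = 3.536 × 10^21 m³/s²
a = 94.94 Gm = 9.494 × 10^10 m
GM = 3.536 × 10^21 m³/s²
m = 862.7 kg
GMm = 3.536 × 10^21 × 862.7 = 3.05051 × 10^24 m³·kg/s²
2a = 1.8988 × 10^11 m
E_bind = GMm/(2a) = 1.60654 × 10^13 J ≈ 16.07 TJ

Final answer: 16.07 TJ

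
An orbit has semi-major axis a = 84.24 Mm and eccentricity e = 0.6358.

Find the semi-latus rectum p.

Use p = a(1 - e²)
a = 84.24 Mm = 8.424 × 10^7 m
e = 0.6358,  e² = 0.404242,  1 − e² = 0.595758
p = a(1 − e²) = 8.424 × 10^7 m × 0.595758 = 5.01867 × 10^7 m ≈ 50.19 Mm

Final answer: p = 50.19 Mm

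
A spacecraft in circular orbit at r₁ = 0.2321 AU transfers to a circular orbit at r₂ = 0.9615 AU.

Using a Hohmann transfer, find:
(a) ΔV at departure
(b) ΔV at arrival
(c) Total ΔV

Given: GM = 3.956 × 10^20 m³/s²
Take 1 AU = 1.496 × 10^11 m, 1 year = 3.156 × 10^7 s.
r₁ = 0.2321 AU = 3.47222 × 10^10 m
r₂ = 0.9615 AU = 1.4384 × 10^11 m
GM = 3.956 × 10^20 m³/s²
Transfer ellipse: a_t = (r₁ + r₂)/2 = 8.92813 × 10^10 m
Circular speed at r₁: v₁ = √(GM/r₁) = 106739 m/s
Transfer speed at r₁ (periapsis): v₁ₜ = √(GM(2/r₁ − 1/a_t)) = 135483 m/s
(a) ΔV₁ = v₁ₜ − v₁ = 28743.7 m/s ≈ 6.064 AU/year
Circular speed at r₂: v₂ = √(GM/r₂) = 52443 m/s
Transfer speed at r₂ (apoapsis): v₂ₜ = √(GM(2/r₂ − 1/a_t)) = 32704.8 m/s
(b) ΔV₂ = v₂ − v₂ₜ = 19738.3 m/s ≈ 4.164 AU/year
(c) ΔV_total = ΔV₁ + ΔV₂ = 48481.9 m/s ≈ 10.23 AU/year

Final answer:
(a) ΔV₁ = 6.064 AU/year
(b) ΔV₂ = 4.164 AU/year
(c) ΔV_total = 10.23 AU/year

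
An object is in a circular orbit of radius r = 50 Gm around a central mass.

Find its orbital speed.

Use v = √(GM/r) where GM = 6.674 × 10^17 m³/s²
r = 50 Gm = 5 × 10^10 m
GM = 6.674 × 10^17 m³/s²
GM/r = (6.674 × 10^17) / (5 × 10^10) = 1.3348 × 10^7 m²/s²
v = √(GM/r) = 3653.49 m/s ≈ 3.653 km/s

Final answer: 3.653 km/s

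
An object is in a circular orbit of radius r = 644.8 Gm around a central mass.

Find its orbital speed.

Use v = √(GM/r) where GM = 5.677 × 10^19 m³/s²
r = 644.8 Gm = 6.448 × 10^11 m
GM = 5.677 × 10^19 m³/s²
GM/r = (5.677 × 10^19) / (6.448 × 10^11) = 8.80428 × 10^7 m²/s²
v = √(GM/r) = 9383.11 m/s ≈ 9.383 km/s

Final answer: 9.383 km/s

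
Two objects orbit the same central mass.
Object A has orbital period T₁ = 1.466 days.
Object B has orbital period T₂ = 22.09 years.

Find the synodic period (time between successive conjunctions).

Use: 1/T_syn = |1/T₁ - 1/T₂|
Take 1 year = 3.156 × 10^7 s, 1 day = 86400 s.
T₁ = 1.466 days = 126662 s
T₂ = 22.09 years = 6.9716 × 10^8 s
1/T₁ = 7.895 × 10^-6 s⁻¹
1/T₂ = 1.43439 × 10^-9 s⁻¹
|1/T₁ − 1/T₂| = 7.89357 × 10^-6 s⁻¹
T_syn = 1 / |1/T₁ − 1/T₂| = 126685 s ≈ 1.466 days

Final answer: T_syn = 1.466 days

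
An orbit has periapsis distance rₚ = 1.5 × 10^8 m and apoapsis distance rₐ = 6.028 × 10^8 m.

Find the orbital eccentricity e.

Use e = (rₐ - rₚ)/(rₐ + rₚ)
rₚ = 1.5 × 10^8 m
rₐ = 6.028 × 10^8 m
rₐ − rₚ = 4.528 × 10^8 m
rₐ + rₚ = 7.528 × 10^8 m
e = (rₐ − rₚ)/(rₐ + rₚ) = 0.601488

Final answer: e = 0.6015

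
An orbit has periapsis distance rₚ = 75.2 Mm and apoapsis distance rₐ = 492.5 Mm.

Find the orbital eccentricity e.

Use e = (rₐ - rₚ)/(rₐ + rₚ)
rₚ = 75.2 Mm = 7.52 × 10^7 m
rₐ = 492.5 Mm = 4.925 × 10^8 m
rₐ − rₚ = 4.173 × 10^8 m
rₐ + rₚ = 5.677 × 10^8 m
e = (rₐ − rₚ)/(rₐ + rₚ) = 0.735071

Final answer: e = 0.7351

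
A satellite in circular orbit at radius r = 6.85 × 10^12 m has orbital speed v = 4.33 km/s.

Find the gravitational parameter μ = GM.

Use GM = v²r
r = 6.85 × 10^12 m
v = 4.33 km/s = 4330 m/s
v² = 1.87489 × 10^7 m²/s²
GM = v²r = 1.87489 × 10^7 × 6.85 × 10^12 = 1.2843 × 10^20 m³/s²
GM ≈ 1.284 × 10^20 m³/s²

Final answer: GM = 1.284 × 10^20 m³/s²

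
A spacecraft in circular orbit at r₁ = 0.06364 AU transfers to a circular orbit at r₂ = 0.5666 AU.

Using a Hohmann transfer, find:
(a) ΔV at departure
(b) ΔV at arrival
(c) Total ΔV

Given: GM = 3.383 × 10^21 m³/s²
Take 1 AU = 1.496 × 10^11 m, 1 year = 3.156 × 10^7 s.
r₁ = 0.06364 AU = 9.52054 × 10^9 m
r₂ = 0.5666 AU = 8.47634 × 10^10 m
GM = 3.383 × 10^21 m³/s²
Transfer ellipse: a_t = (r₁ + r₂)/2 = 4.7142 × 10^10 m
Circular speed at r₁: v₁ = √(GM/r₁) = 596101 m/s
Transfer speed at r₁ (periapsis): v₁ₜ = √(GM(2/r₁ − 1/a_t)) = 799320 m/s
(a) ΔV₁ = v₁ₜ − v₁ = 203218 m/s ≈ 42.87 AU/year
Circular speed at r₂: v₂ = √(GM/r₂) = 199778 m/s
Transfer speed at r₂ (apoapsis): v₂ₜ = √(GM(2/r₂ − 1/a_t)) = 89778.8 m/s
(b) ΔV₂ = v₂ − v₂ₜ = 109999 m/s ≈ 23.21 AU/year
(c) ΔV_total = ΔV₁ + ΔV₂ = 313217 m/s ≈ 66.08 AU/year

Final answer:
(a) ΔV₁ = 42.87 AU/year
(b) ΔV₂ = 23.21 AU/year
(c) ΔV_total = 66.08 AU/year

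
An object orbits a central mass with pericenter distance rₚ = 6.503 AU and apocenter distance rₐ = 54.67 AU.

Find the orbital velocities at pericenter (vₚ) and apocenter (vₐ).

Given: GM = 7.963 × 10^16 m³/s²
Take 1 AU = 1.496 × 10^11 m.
rₚ = 6.503 AU = 9.72849 × 10^11 m
rₐ = 54.67 AU = 8.17863 × 10^12 m
GM = 7.963 × 10^16 m³/s²
a = (rₚ + rₐ)/2 = 4.57574 × 10^12 m
Vis-viva: v² = GM (2/r − 1/a)
vₚ² = 7.963 × 10^16 × (2.05582 × 10^-12 − 2.18544 × 10^-13) = 146302 m²/s²
vₚ = 382.495 m/s ≈ 382.5 m/s
vₐ² = 7.963 × 10^16 × (2.4454 × 10^-13 − 2.18544 × 10^-13) = 2070.05 m²/s²
vₐ = 45.4978 m/s ≈ 45.5 m/s

Final answer: vₚ = 382.5 m/s, vₐ = 45.5 m/s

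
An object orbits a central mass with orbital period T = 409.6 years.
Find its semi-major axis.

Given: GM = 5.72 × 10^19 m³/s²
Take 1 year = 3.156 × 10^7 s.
T = 409.6 years = 1.2927 × 10^10 s
GM = 5.72 × 10^19 m³/s²
Kepler's third law: a³ = GM T² / (4π²)
T² = 1.67107 × 10^20 s²
a³ = (5.72 × 10^19) × (1.67107 × 10^20) / (4π²) = 2.4212 × 10^38 m³
a = (a³)^(1/3) = 6.23271 × 10^12 m ≈ 6.233 Tm

Final answer: 6.233 Tm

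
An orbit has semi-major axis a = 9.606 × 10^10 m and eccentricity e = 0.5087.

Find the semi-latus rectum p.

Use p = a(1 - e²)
a = 9.606 × 10^10 m
e = 0.5087,  e² = 0.258776,  1 − e² = 0.741224
p = a(1 − e²) = 9.606 × 10^10 m × 0.741224 = 7.1202 × 10^10 m ≈ 7.12 × 10^10 m

Final answer: p = 7.12 × 10^10 m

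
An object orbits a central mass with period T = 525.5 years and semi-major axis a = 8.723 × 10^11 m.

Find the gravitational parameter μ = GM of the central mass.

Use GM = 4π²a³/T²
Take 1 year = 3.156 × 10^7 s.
T = 525.5 years = 1.65848 × 10^10 s
a = 8.723 × 10^11 m
a³ = 6.63739 × 10^35 m³
T² = 2.75055 × 10^20 s²
GM = 4π² × (6.63739 × 10^35) / (2.75055 × 10^20) = 9.5266 × 10^16 m³/s²
GM ≈ 9.527 × 10^16 m³/s²

Final answer: GM = 9.527 × 10^16 m³/s²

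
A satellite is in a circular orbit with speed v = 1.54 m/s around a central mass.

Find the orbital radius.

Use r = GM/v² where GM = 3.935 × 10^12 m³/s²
v = 1.54 m/s
GM = 3.935 × 10^12 m³/s²
v² = 2.3716 m²/s²
r = GM/v² = (3.935 × 10^12) / 2.3716 = 1.65922 × 10^12 m ≈ 1.659 Tm

Final answer: 1.659 Tm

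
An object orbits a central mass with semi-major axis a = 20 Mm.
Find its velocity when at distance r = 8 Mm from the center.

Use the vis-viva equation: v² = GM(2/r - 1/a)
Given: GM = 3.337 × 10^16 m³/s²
a = 20 Mm = 2 × 10^7 m
r = 8 Mm = 8 × 10^6 m
GM = 3.337 × 10^16 m³/s²
2/r − 1/a = 2.5 × 10^-7 − 5 × 10^-8 = 2 × 10^-7 m⁻¹
v² = GM (2/r − 1/a) = 6.674 × 10^9 m²/s²
v = 81694.6 m/s ≈ 81.69 km/s

Final answer: 81.69 km/s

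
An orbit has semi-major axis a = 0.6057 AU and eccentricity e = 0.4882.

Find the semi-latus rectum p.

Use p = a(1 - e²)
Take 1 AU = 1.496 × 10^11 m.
a = 0.6057 AU = 9.06127 × 10^10 m
e = 0.4882,  e² = 0.238339,  1 − e² = 0.761661
p = a(1 − e²) = 9.06127 × 10^10 m × 0.761661 = 6.90162 × 10^10 m ≈ 0.4613 AU

Final answer: p = 0.4613 AU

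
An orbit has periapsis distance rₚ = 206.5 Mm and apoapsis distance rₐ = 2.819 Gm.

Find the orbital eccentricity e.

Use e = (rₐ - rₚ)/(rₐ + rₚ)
rₚ = 206.5 Mm = 2.065 × 10^8 m
rₐ = 2.819 Gm = 2.819 × 10^9 m
rₐ − rₚ = 2.6125 × 10^9 m
rₐ + rₚ = 3.0255 × 10^9 m
e = (rₐ − rₚ)/(rₐ + rₚ) = 0.863494

Final answer: e = 0.8635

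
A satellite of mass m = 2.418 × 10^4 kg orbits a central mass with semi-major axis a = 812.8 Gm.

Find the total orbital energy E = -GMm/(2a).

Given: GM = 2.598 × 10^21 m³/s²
a = 812.8 Gm = 8.128 × 10^11 m
GM = 2.598 × 10^21 m³/s²
2a = 1.6256 × 10^12 m
GMm = 2.598 × 10^21 × 24180 = 6.28196 × 10^25 m³·kg/s²
E = −GMm/(2a) = -3.8644 × 10^13 J ≈ -38.64 TJ

Final answer: -38.64 TJ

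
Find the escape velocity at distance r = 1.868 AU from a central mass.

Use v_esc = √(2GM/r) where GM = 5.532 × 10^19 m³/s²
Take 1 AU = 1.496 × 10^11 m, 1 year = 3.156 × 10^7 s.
r = 1.868 AU = 2.79453 × 10^11 m
GM = 5.532 × 10^19 m³/s²
2GM/r = 2 × (5.532 × 10^19) / (2.79453 × 10^11) = 3.95917 × 10^8 m²/s²
v_esc = √(2GM/r) = 19897.7 m/s ≈ 4.198 AU/year

Final answer: 4.198 AU/year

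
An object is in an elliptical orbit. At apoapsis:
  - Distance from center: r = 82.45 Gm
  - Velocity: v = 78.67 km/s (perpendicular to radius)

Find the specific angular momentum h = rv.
r = 82.45 Gm = 8.245 × 10^10 m
v = 78.67 km/s = 78670 m/s
h = rv = 8.245 × 10^10 × 78670 = 6.48634 × 10^15 m²/s ≈ 6.486 × 10^15 m²/s

Final answer: h = 6.486 × 10^15 m²/s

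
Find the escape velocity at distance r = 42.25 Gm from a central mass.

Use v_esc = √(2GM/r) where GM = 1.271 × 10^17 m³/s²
r = 42.25 Gm = 4.225 × 10^10 m
GM = 1.271 × 10^17 m³/s²
2GM/r = 2 × (1.271 × 10^17) / (4.225 × 10^10) = 6.01657 × 10^6 m²/s²
v_esc = √(2GM/r) = 2452.87 m/s ≈ 2.453 km/s

Final answer: 2.453 km/s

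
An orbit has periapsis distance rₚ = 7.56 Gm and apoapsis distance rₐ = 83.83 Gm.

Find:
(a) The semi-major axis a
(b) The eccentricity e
rₚ = 7.56 Gm = 7.56 × 10^9 m
rₐ = 83.83 Gm = 8.383 × 10^10 m
(a) a = (rₚ + rₐ)/2 = 4.5695 × 10^10 m ≈ 45.7 Gm
(b) e = (rₐ − rₚ)/(rₐ + rₚ) = (7.627 × 10^10) / (9.139 × 10^10) = 0.834555

Final answer:
(a) a = 45.7 Gm
(b) e = 0.8346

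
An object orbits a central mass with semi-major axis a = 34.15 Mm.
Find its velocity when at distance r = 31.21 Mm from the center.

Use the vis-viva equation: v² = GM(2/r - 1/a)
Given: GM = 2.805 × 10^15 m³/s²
a = 34.15 Mm = 3.415 × 10^7 m
r = 31.21 Mm = 3.121 × 10^7 m
GM = 2.805 × 10^15 m³/s²
2/r − 1/a = 6.4082 × 10^-8 − 2.92826 × 10^-8 = 3.47994 × 10^-8 m⁻¹
v² = GM (2/r − 1/a) = 9.76125 × 10^7 m²/s²
v = 9879.9 m/s ≈ 9.88 km/s

Final answer: 9.88 km/s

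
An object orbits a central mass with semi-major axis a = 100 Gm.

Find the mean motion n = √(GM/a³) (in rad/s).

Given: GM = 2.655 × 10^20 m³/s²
a = 100 Gm = 1 × 10^11 m
GM = 2.655 × 10^20 m³/s²
a³ = 1 × 10^33 m³
GM/a³ = (2.655 × 10^20) / (1 × 10^33) = 2.655 × 10^-13 s⁻²
n = √(GM/a³) = 5.15267 × 10^-7 rad/s ≈ 5.153 × 10^-7 rad/s

Final answer: n = 5.153 × 10^-7 rad/s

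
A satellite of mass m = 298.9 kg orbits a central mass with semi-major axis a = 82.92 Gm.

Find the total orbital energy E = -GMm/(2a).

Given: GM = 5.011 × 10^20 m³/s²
a = 82.92 Gm = 8.292 × 10^10 m
GM = 5.011 × 10^20 m³/s²
2a = 1.6584 × 10^11 m
GMm = 5.011 × 10^20 × 298.9 = 1.49779 × 10^23 m³·kg/s²
E = −GMm/(2a) = -9.03152 × 10^11 J ≈ -903.2 GJ

Final answer: -903.2 GJ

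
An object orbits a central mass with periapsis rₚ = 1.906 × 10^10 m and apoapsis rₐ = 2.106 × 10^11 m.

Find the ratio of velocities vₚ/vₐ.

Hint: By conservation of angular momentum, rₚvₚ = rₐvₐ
rₚ = 1.906 × 10^10 m
rₐ = 2.106 × 10^11 m
rₚvₚ = rₐvₐ  ⇒  vₚ/vₐ = rₐ/rₚ
vₚ/vₐ = (2.106 × 10^11) / (1.906 × 10^10) = 11.0493

Final answer: vₚ/vₐ = 11.05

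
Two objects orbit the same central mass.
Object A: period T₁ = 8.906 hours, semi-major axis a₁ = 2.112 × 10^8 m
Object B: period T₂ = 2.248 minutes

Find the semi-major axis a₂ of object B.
T₁ = 8.906 hours = 32061.6 s
T₂ = 2.248 minutes = 134.88 s
a₁ = 2.112 × 10^8 m
Kepler's third law: (T₂/T₁)² = (a₂/a₁)³  ⇒  a₂ = a₁ (T₂/T₁)^(2/3)
T₂/T₁ = 0.0042069
(T₂/T₁)^(2/3) = 0.02606
a₂ = 2.112 × 10^8 m × 0.02606 = 5.50388 × 10^6 m ≈ 5.504 × 10^6 m

Final answer: a₂ = 5.504 × 10^6 m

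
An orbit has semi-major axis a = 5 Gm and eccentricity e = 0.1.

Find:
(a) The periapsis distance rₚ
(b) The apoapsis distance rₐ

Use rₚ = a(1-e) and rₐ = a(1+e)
a = 5 Gm = 5 × 10^9 m
e = 0.1:  1 − e = 0.9,  1 + e = 1.1
(a) rₚ = a(1 − e) = 5 × 10^9 m × 0.9 = 4.5 × 10^9 m ≈ 4.5 Gm
(b) rₐ = a(1 + e) = 5 × 10^9 m × 1.1 = 5.5 × 10^9 m ≈ 5.5 Gm

Final answer:
(a) rₚ = 4.5 Gm
(b) rₐ = 5.5 Gm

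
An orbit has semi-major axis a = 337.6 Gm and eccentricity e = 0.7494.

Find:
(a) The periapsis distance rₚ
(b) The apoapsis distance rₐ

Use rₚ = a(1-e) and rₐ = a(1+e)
a = 337.6 Gm = 3.376 × 10^11 m
e = 0.7494:  1 − e = 0.2506,  1 + e = 1.7494
(a) rₚ = a(1 − e) = 3.376 × 10^11 m × 0.2506 = 8.46026 × 10^10 m ≈ 84.6 Gm
(b) rₐ = a(1 + e) = 3.376 × 10^11 m × 1.7494 = 5.90597 × 10^11 m ≈ 590.6 Gm

Final answer:
(a) rₚ = 84.6 Gm
(b) rₐ = 590.6 Gm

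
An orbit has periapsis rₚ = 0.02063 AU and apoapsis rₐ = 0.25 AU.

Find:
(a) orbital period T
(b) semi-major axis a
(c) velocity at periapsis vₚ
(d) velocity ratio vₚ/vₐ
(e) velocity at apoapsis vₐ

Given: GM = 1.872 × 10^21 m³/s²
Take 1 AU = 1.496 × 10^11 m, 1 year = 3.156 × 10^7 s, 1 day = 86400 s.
rₚ = 0.02063 AU = 3.08625 × 10^9 m
rₐ = 0.25 AU = 3.74 × 10^10 m
GM = 1.872 × 10^21 m³/s²
a = (rₚ + rₐ)/2 = 2.02431 × 10^10 m
e = (rₐ − rₚ)/(rₐ + rₚ) = (3.43138 × 10^10) / (4.04862 × 10^10) = 0.847541
(a) a³ = 8.29531 × 10^30 m³;  T = 2π √(a³/GM) = 2π × 66567.7 s = 418257 s ≈ 4.841 days
(b) a = 2.02431 × 10^10 m ≈ 0.1353 AU
(c) vₚ² = GM (2/rₚ − 1/a) = 1.872 × 10^21 × (6.48036 × 10^-10 − 4.93995 × 10^-11) = 1.12065 × 10^12 m²/s²;  vₚ = 1.05861 × 10^6 m/s ≈ 1059 km/s
(d) vₚ/vₐ = rₐ/rₚ (angular momentum) = (3.74 × 10^10) / (3.08625 × 10^9) = 12.1183 ≈ 12.12
(e) vₐ² = GM (2/rₐ − 1/a) = 1.872 × 10^21 × (5.34759 × 10^-11 − 4.93995 × 10^-11) = 7.63111 × 10^9 m²/s²;  vₐ = 87356.2 m/s ≈ 18.43 AU/year

Final answer:
(a) orbital period T = 4.841 days
(b) semi-major axis a = 0.1353 AU
(c) velocity at periapsis vₚ = 1059 km/s
(d) velocity ratio vₚ/vₐ = 12.12
(e) velocity at apoapsis vₐ = 18.43 AU/year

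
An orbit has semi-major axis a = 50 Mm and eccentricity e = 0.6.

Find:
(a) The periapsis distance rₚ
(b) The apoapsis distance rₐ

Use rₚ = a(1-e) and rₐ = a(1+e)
a = 50 Mm = 5 × 10^7 m
e = 0.6:  1 − e = 0.4,  1 + e = 1.6
(a) rₚ = a(1 − e) = 5 × 10^7 m × 0.4 = 2 × 10^7 m ≈ 20 Mm
(b) rₐ = a(1 + e) = 5 × 10^7 m × 1.6 = 8 × 10^7 m ≈ 80 Mm

Final answer:
(a) rₚ = 20 Mm
(b) rₐ = 80 Mm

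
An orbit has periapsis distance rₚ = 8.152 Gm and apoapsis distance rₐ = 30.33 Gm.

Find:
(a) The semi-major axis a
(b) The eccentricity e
rₚ = 8.152 Gm = 8.152 × 10^9 m
rₐ = 30.33 Gm = 3.033 × 10^10 m
(a) a = (rₚ + rₐ)/2 = 1.9241 × 10^10 m ≈ 19.24 Gm
(b) e = (rₐ − rₚ)/(rₐ + rₚ) = (2.2178 × 10^10) / (3.8482 × 10^10) = 0.576321

Final answer:
(a) a = 19.24 Gm
(b) e = 0.5763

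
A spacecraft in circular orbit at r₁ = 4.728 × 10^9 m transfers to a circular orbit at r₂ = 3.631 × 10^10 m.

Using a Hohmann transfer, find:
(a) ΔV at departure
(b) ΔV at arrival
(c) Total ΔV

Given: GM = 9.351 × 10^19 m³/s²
r₁ = 4.728 × 10^9 m
r₂ = 3.631 × 10^10 m
GM = 9.351 × 10^19 m³/s²
Transfer ellipse: a_t = (r₁ + r₂)/2 = 2.0519 × 10^10 m
Circular speed at r₁: v₁ = √(GM/r₁) = 140634 m/s
Transfer speed at r₁ (periapsis): v₁ₜ = √(GM(2/r₁ − 1/a_t)) = 187079 m/s
(a) ΔV₁ = v₁ₜ − v₁ = 46445.1 m/s ≈ 46.45 km/s
Circular speed at r₂: v₂ = √(GM/r₂) = 50747.6 m/s
Transfer speed at r₂ (apoapsis): v₂ₜ = √(GM(2/r₂ − 1/a_t)) = 24360 m/s
(b) ΔV₂ = v₂ − v₂ₜ = 26387.7 m/s ≈ 26.39 km/s
(c) ΔV_total = ΔV₁ + ΔV₂ = 72832.8 m/s ≈ 72.83 km/s

Final answer:
(a) ΔV₁ = 46.45 km/s
(b) ΔV₂ = 26.39 km/s
(c) ΔV_total = 72.83 km/s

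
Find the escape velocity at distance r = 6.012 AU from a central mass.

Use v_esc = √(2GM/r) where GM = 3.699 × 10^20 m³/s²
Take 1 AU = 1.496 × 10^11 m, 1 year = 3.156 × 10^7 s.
r = 6.012 AU = 8.99395 × 10^11 m
GM = 3.699 × 10^20 m³/s²
2GM/r = 2 × (3.699 × 10^20) / (8.99395 × 10^11) = 8.22553 × 10^8 m²/s²
v_esc = √(2GM/r) = 28680.2 m/s ≈ 6.05 AU/year

Final answer: 6.05 AU/year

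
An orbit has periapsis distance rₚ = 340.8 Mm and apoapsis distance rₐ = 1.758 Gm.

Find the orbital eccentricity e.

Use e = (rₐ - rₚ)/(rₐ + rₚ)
rₚ = 340.8 Mm = 3.408 × 10^8 m
rₐ = 1.758 Gm = 1.758 × 10^9 m
rₐ − rₚ = 1.4172 × 10^9 m
rₐ + rₚ = 2.0988 × 10^9 m
e = (rₐ − rₚ)/(rₐ + rₚ) = 0.675243

Final answer: e = 0.6752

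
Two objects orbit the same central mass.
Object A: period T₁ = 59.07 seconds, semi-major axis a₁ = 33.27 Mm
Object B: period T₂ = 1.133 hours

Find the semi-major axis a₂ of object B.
T₁ = 59.07 seconds
T₂ = 1.133 hours = 4078.8 s
a₁ = 33.27 Mm = 3.327 × 10^7 m
Kepler's third law: (T₂/T₁)² = (a₂/a₁)³  ⇒  a₂ = a₁ (T₂/T₁)^(2/3)
T₂/T₁ = 69.0503
(T₂/T₁)^(2/3) = 16.831
a₂ = 3.327 × 10^7 m × 16.831 = 5.59968 × 10^8 m ≈ 560 Mm

Final answer: a₂ = 560 Mm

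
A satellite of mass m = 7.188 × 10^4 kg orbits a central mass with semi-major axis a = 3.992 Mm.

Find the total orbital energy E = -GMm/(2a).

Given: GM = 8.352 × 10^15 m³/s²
a = 3.992 Mm = 3.992 × 10^6 m
GM = 8.352 × 10^15 m³/s²
2a = 7.984 × 10^6 m
GMm = 8.352 × 10^15 × 71880 = 6.00342 × 10^20 m³·kg/s²
E = −GMm/(2a) = -7.51931 × 10^13 J ≈ -75.19 TJ

Final answer: -75.19 TJ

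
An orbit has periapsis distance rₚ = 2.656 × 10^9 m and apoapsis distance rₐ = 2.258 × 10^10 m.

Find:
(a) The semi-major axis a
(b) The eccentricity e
rₚ = 2.656 × 10^9 m
rₐ = 2.258 × 10^10 m
(a) a = (rₚ + rₐ)/2 = 1.2618 × 10^10 m ≈ 1.262 × 10^10 m
(b) e = (rₐ − rₚ)/(rₐ + rₚ) = (1.9924 × 10^10) / (2.5236 × 10^10) = 0.789507

Final answer:
(a) a = 1.262 × 10^10 m
(b) e = 0.7895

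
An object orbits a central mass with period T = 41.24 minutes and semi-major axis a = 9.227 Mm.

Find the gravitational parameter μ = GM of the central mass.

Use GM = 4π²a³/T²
T = 41.24 minutes = 2474.4 s
a = 9.227 Mm = 9.227 × 10^6 m
a³ = 7.85564 × 10^20 m³
T² = 6.12266 × 10^6 s²
GM = 4π² × (7.85564 × 10^20) / (6.12266 × 10^6) = 5.06526 × 10^15 m³/s²
GM ≈ 5.065 × 10^15 m³/s²

Final answer: GM = 5.065 × 10^15 m³/s²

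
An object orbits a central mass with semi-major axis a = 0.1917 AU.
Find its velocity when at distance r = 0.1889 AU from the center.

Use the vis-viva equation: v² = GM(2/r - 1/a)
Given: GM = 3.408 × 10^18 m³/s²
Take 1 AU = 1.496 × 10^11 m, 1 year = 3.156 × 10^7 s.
a = 0.1917 AU = 2.86783 × 10^10 m
r = 0.1889 AU = 2.82594 × 10^10 m
GM = 3.408 × 10^18 m³/s²
2/r − 1/a = 7.07728 × 10^-11 − 3.48695 × 10^-11 = 3.59033 × 10^-11 m⁻¹
v² = GM (2/r − 1/a) = 1.22358 × 10^8 m²/s²
v = 11061.6 m/s ≈ 2.334 AU/year

Final answer: 2.334 AU/year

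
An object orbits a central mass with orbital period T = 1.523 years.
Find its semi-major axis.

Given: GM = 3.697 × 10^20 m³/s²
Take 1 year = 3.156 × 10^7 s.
T = 1.523 years = 4.80659 × 10^7 s
GM = 3.697 × 10^20 m³/s²
Kepler's third law: a³ = GM T² / (4π²)
T² = 2.31033 × 10^15 s²
a³ = (3.697 × 10^20) × (2.31033 × 10^15) / (4π²) = 2.16353 × 10^34 m³
a = (a³)^(1/3) = 2.78647 × 10^11 m ≈ 278.6 Gm

Final answer: 278.6 Gm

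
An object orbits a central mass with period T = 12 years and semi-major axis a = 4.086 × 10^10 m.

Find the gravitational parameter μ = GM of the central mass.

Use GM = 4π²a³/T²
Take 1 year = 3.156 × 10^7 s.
T = 12 years = 3.7872 × 10^8 s
a = 4.086 × 10^10 m
a³ = 6.82174 × 10^31 m³
T² = 1.43429 × 10^17 s²
GM = 4π² × (6.82174 × 10^31) / (1.43429 × 10^17) = 1.87767 × 10^16 m³/s²
GM ≈ 1.878 × 10^16 m³/s²

Final answer: GM = 1.878 × 10^16 m³/s²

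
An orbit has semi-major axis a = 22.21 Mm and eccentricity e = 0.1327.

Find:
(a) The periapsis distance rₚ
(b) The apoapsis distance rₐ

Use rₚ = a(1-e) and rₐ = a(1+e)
a = 22.21 Mm = 2.221 × 10^7 m
e = 0.1327:  1 − e = 0.8673,  1 + e = 1.1327
(a) rₚ = a(1 − e) = 2.221 × 10^7 m × 0.8673 = 1.92627 × 10^7 m ≈ 19.26 Mm
(b) rₐ = a(1 + e) = 2.221 × 10^7 m × 1.1327 = 2.51573 × 10^7 m ≈ 25.16 Mm

Final answer:
(a) rₚ = 19.26 Mm
(b) rₐ = 25.16 Mm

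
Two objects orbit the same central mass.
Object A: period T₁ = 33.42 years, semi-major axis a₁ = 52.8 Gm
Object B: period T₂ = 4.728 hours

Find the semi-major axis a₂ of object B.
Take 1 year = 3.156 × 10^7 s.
T₁ = 33.42 years = 1.05474 × 10^9 s
T₂ = 4.728 hours = 17020.8 s
a₁ = 52.8 Gm = 5.28 × 10^10 m
Kepler's third law: (T₂/T₁)² = (a₂/a₁)³  ⇒  a₂ = a₁ (T₂/T₁)^(2/3)
T₂/T₁ = 1.61375 × 10^-5
(T₂/T₁)^(2/3) = 0.000638593
a₂ = 5.28 × 10^10 m × 0.000638593 = 3.37177 × 10^7 m ≈ 33.72 Mm

Final answer: a₂ = 33.72 Mm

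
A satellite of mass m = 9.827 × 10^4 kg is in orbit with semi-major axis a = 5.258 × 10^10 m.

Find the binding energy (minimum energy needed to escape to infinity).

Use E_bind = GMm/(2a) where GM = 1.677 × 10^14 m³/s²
a = 5.258 × 10^10 m
GM = 1.677 × 10^14 m³/s²
m = 9.827 × 10^4 kg
GMm = 1.677 × 10^14 × 98270 = 1.64799 × 10^19 m³·kg/s²
2a = 1.0516 × 10^11 m
E_bind = GMm/(2a) = 1.56712 × 10^8 J ≈ 156.7 MJ

Final answer: 156.7 MJ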